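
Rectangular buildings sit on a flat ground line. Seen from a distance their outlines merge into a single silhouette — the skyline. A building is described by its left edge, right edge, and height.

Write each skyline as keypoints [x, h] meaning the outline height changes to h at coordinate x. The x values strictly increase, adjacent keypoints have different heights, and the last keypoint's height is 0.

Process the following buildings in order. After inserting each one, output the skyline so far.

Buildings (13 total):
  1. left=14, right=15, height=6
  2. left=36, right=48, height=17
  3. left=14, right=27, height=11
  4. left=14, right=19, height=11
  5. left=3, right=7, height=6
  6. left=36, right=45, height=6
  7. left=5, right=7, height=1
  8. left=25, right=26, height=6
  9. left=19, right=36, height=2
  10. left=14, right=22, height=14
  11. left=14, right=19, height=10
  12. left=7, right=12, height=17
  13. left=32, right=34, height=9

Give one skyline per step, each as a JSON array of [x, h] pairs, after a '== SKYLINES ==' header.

== SKYLINES ==
[[14,6],[15,0]]
[[14,6],[15,0],[36,17],[48,0]]
[[14,11],[27,0],[36,17],[48,0]]
[[14,11],[27,0],[36,17],[48,0]]
[[3,6],[7,0],[14,11],[27,0],[36,17],[48,0]]
[[3,6],[7,0],[14,11],[27,0],[36,17],[48,0]]
[[3,6],[7,0],[14,11],[27,0],[36,17],[48,0]]
[[3,6],[7,0],[14,11],[27,0],[36,17],[48,0]]
[[3,6],[7,0],[14,11],[27,2],[36,17],[48,0]]
[[3,6],[7,0],[14,14],[22,11],[27,2],[36,17],[48,0]]
[[3,6],[7,0],[14,14],[22,11],[27,2],[36,17],[48,0]]
[[3,6],[7,17],[12,0],[14,14],[22,11],[27,2],[36,17],[48,0]]
[[3,6],[7,17],[12,0],[14,14],[22,11],[27,2],[32,9],[34,2],[36,17],[48,0]]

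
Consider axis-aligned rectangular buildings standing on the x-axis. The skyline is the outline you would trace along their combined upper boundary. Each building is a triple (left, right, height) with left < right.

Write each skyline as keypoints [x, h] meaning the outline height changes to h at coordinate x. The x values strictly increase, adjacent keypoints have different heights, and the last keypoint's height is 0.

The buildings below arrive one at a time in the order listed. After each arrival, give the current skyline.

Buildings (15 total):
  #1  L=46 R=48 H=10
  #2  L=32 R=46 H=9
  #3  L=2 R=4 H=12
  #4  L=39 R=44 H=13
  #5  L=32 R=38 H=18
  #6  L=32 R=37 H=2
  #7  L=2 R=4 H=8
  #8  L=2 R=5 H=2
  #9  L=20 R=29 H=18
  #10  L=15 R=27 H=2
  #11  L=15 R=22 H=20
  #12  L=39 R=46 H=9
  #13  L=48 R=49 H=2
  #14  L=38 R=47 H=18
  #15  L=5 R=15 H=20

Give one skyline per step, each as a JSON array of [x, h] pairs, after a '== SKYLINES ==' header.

== SKYLINES ==
[[46,10],[48,0]]
[[32,9],[46,10],[48,0]]
[[2,12],[4,0],[32,9],[46,10],[48,0]]
[[2,12],[4,0],[32,9],[39,13],[44,9],[46,10],[48,0]]
[[2,12],[4,0],[32,18],[38,9],[39,13],[44,9],[46,10],[48,0]]
[[2,12],[4,0],[32,18],[38,9],[39,13],[44,9],[46,10],[48,0]]
[[2,12],[4,0],[32,18],[38,9],[39,13],[44,9],[46,10],[48,0]]
[[2,12],[4,2],[5,0],[32,18],[38,9],[39,13],[44,9],[46,10],[48,0]]
[[2,12],[4,2],[5,0],[20,18],[29,0],[32,18],[38,9],[39,13],[44,9],[46,10],[48,0]]
[[2,12],[4,2],[5,0],[15,2],[20,18],[29,0],[32,18],[38,9],[39,13],[44,9],[46,10],[48,0]]
[[2,12],[4,2],[5,0],[15,20],[22,18],[29,0],[32,18],[38,9],[39,13],[44,9],[46,10],[48,0]]
[[2,12],[4,2],[5,0],[15,20],[22,18],[29,0],[32,18],[38,9],[39,13],[44,9],[46,10],[48,0]]
[[2,12],[4,2],[5,0],[15,20],[22,18],[29,0],[32,18],[38,9],[39,13],[44,9],[46,10],[48,2],[49,0]]
[[2,12],[4,2],[5,0],[15,20],[22,18],[29,0],[32,18],[47,10],[48,2],[49,0]]
[[2,12],[4,2],[5,20],[22,18],[29,0],[32,18],[47,10],[48,2],[49,0]]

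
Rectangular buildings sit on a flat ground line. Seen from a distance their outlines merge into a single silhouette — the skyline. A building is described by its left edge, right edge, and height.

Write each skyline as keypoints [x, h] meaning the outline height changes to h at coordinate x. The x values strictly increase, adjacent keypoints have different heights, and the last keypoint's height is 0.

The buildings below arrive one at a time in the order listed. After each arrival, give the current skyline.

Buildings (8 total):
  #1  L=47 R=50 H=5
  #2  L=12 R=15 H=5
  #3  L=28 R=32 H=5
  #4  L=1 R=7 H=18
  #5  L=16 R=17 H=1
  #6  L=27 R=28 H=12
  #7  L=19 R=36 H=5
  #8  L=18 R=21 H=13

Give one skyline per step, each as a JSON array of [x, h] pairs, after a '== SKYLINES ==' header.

== SKYLINES ==
[[47,5],[50,0]]
[[12,5],[15,0],[47,5],[50,0]]
[[12,5],[15,0],[28,5],[32,0],[47,5],[50,0]]
[[1,18],[7,0],[12,5],[15,0],[28,5],[32,0],[47,5],[50,0]]
[[1,18],[7,0],[12,5],[15,0],[16,1],[17,0],[28,5],[32,0],[47,5],[50,0]]
[[1,18],[7,0],[12,5],[15,0],[16,1],[17,0],[27,12],[28,5],[32,0],[47,5],[50,0]]
[[1,18],[7,0],[12,5],[15,0],[16,1],[17,0],[19,5],[27,12],[28,5],[36,0],[47,5],[50,0]]
[[1,18],[7,0],[12,5],[15,0],[16,1],[17,0],[18,13],[21,5],[27,12],[28,5],[36,0],[47,5],[50,0]]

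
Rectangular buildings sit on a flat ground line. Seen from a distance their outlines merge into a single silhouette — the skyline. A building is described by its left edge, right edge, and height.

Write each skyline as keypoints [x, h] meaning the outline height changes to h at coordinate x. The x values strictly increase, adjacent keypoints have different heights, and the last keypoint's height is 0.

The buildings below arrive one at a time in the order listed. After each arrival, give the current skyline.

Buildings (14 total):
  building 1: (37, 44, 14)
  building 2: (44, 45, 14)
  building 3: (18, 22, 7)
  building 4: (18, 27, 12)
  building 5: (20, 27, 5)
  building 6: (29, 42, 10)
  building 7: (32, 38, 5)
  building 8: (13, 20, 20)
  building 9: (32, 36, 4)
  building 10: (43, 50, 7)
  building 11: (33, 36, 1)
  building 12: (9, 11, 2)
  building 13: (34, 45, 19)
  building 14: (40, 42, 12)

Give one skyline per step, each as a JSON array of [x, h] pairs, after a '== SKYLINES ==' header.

== SKYLINES ==
[[37,14],[44,0]]
[[37,14],[45,0]]
[[18,7],[22,0],[37,14],[45,0]]
[[18,12],[27,0],[37,14],[45,0]]
[[18,12],[27,0],[37,14],[45,0]]
[[18,12],[27,0],[29,10],[37,14],[45,0]]
[[18,12],[27,0],[29,10],[37,14],[45,0]]
[[13,20],[20,12],[27,0],[29,10],[37,14],[45,0]]
[[13,20],[20,12],[27,0],[29,10],[37,14],[45,0]]
[[13,20],[20,12],[27,0],[29,10],[37,14],[45,7],[50,0]]
[[13,20],[20,12],[27,0],[29,10],[37,14],[45,7],[50,0]]
[[9,2],[11,0],[13,20],[20,12],[27,0],[29,10],[37,14],[45,7],[50,0]]
[[9,2],[11,0],[13,20],[20,12],[27,0],[29,10],[34,19],[45,7],[50,0]]
[[9,2],[11,0],[13,20],[20,12],[27,0],[29,10],[34,19],[45,7],[50,0]]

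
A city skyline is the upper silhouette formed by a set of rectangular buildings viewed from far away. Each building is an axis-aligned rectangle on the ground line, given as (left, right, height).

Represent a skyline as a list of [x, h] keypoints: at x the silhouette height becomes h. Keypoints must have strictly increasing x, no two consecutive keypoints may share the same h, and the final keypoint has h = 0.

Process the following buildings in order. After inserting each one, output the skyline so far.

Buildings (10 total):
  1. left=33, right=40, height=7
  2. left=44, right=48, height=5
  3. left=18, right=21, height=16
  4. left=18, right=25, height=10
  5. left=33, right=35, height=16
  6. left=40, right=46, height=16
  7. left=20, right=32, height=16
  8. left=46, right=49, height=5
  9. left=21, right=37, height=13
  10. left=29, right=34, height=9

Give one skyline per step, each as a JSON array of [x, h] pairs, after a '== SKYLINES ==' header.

== SKYLINES ==
[[33,7],[40,0]]
[[33,7],[40,0],[44,5],[48,0]]
[[18,16],[21,0],[33,7],[40,0],[44,5],[48,0]]
[[18,16],[21,10],[25,0],[33,7],[40,0],[44,5],[48,0]]
[[18,16],[21,10],[25,0],[33,16],[35,7],[40,0],[44,5],[48,0]]
[[18,16],[21,10],[25,0],[33,16],[35,7],[40,16],[46,5],[48,0]]
[[18,16],[32,0],[33,16],[35,7],[40,16],[46,5],[48,0]]
[[18,16],[32,0],[33,16],[35,7],[40,16],[46,5],[49,0]]
[[18,16],[32,13],[33,16],[35,13],[37,7],[40,16],[46,5],[49,0]]
[[18,16],[32,13],[33,16],[35,13],[37,7],[40,16],[46,5],[49,0]]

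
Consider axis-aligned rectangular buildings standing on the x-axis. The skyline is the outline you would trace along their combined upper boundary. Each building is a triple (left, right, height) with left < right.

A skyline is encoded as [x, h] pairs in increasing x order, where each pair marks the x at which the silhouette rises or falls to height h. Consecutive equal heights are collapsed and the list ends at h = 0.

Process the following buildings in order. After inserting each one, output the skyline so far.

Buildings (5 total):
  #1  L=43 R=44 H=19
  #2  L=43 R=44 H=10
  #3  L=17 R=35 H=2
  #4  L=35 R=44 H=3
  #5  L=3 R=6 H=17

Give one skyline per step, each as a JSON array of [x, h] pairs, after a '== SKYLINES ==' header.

== SKYLINES ==
[[43,19],[44,0]]
[[43,19],[44,0]]
[[17,2],[35,0],[43,19],[44,0]]
[[17,2],[35,3],[43,19],[44,0]]
[[3,17],[6,0],[17,2],[35,3],[43,19],[44,0]]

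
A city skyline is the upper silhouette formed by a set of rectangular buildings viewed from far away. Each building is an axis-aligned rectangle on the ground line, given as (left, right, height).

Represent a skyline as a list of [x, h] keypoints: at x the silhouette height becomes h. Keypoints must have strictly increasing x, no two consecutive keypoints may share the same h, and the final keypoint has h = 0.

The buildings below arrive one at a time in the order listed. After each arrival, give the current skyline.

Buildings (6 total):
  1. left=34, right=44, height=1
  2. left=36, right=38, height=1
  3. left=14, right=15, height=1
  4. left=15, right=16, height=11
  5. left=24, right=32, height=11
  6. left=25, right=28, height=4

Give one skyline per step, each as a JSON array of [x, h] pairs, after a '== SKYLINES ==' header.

== SKYLINES ==
[[34,1],[44,0]]
[[34,1],[44,0]]
[[14,1],[15,0],[34,1],[44,0]]
[[14,1],[15,11],[16,0],[34,1],[44,0]]
[[14,1],[15,11],[16,0],[24,11],[32,0],[34,1],[44,0]]
[[14,1],[15,11],[16,0],[24,11],[32,0],[34,1],[44,0]]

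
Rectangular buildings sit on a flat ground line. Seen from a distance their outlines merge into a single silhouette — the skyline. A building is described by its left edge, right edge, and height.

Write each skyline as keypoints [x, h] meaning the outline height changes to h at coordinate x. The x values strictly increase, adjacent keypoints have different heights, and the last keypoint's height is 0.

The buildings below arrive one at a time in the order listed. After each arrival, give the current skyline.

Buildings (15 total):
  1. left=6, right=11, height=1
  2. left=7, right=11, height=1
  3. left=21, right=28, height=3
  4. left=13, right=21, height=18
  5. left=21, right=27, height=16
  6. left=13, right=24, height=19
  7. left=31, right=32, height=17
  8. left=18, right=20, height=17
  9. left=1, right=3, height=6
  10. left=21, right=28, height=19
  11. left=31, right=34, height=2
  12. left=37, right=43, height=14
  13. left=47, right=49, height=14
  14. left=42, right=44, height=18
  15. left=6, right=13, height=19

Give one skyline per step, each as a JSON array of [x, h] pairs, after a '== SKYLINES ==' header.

== SKYLINES ==
[[6,1],[11,0]]
[[6,1],[11,0]]
[[6,1],[11,0],[21,3],[28,0]]
[[6,1],[11,0],[13,18],[21,3],[28,0]]
[[6,1],[11,0],[13,18],[21,16],[27,3],[28,0]]
[[6,1],[11,0],[13,19],[24,16],[27,3],[28,0]]
[[6,1],[11,0],[13,19],[24,16],[27,3],[28,0],[31,17],[32,0]]
[[6,1],[11,0],[13,19],[24,16],[27,3],[28,0],[31,17],[32,0]]
[[1,6],[3,0],[6,1],[11,0],[13,19],[24,16],[27,3],[28,0],[31,17],[32,0]]
[[1,6],[3,0],[6,1],[11,0],[13,19],[28,0],[31,17],[32,0]]
[[1,6],[3,0],[6,1],[11,0],[13,19],[28,0],[31,17],[32,2],[34,0]]
[[1,6],[3,0],[6,1],[11,0],[13,19],[28,0],[31,17],[32,2],[34,0],[37,14],[43,0]]
[[1,6],[3,0],[6,1],[11,0],[13,19],[28,0],[31,17],[32,2],[34,0],[37,14],[43,0],[47,14],[49,0]]
[[1,6],[3,0],[6,1],[11,0],[13,19],[28,0],[31,17],[32,2],[34,0],[37,14],[42,18],[44,0],[47,14],[49,0]]
[[1,6],[3,0],[6,19],[28,0],[31,17],[32,2],[34,0],[37,14],[42,18],[44,0],[47,14],[49,0]]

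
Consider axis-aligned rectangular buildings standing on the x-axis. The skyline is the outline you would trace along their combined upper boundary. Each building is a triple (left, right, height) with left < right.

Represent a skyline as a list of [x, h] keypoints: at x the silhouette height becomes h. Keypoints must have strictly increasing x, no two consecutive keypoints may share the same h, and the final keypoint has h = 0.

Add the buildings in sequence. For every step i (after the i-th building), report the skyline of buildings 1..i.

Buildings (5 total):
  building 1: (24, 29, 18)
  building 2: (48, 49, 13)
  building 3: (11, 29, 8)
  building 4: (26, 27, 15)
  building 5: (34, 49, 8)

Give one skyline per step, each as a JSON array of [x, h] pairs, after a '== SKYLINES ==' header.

== SKYLINES ==
[[24,18],[29,0]]
[[24,18],[29,0],[48,13],[49,0]]
[[11,8],[24,18],[29,0],[48,13],[49,0]]
[[11,8],[24,18],[29,0],[48,13],[49,0]]
[[11,8],[24,18],[29,0],[34,8],[48,13],[49,0]]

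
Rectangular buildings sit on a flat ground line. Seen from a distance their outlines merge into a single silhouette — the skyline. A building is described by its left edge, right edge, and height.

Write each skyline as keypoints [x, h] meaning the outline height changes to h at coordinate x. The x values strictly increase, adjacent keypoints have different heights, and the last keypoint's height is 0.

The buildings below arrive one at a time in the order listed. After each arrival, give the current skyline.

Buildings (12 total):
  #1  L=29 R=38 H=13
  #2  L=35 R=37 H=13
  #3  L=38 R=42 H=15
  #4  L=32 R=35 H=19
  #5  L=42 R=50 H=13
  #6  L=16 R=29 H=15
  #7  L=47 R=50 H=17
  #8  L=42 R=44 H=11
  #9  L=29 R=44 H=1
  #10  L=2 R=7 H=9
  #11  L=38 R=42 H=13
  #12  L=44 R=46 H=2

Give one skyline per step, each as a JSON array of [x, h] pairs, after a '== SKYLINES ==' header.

== SKYLINES ==
[[29,13],[38,0]]
[[29,13],[38,0]]
[[29,13],[38,15],[42,0]]
[[29,13],[32,19],[35,13],[38,15],[42,0]]
[[29,13],[32,19],[35,13],[38,15],[42,13],[50,0]]
[[16,15],[29,13],[32,19],[35,13],[38,15],[42,13],[50,0]]
[[16,15],[29,13],[32,19],[35,13],[38,15],[42,13],[47,17],[50,0]]
[[16,15],[29,13],[32,19],[35,13],[38,15],[42,13],[47,17],[50,0]]
[[16,15],[29,13],[32,19],[35,13],[38,15],[42,13],[47,17],[50,0]]
[[2,9],[7,0],[16,15],[29,13],[32,19],[35,13],[38,15],[42,13],[47,17],[50,0]]
[[2,9],[7,0],[16,15],[29,13],[32,19],[35,13],[38,15],[42,13],[47,17],[50,0]]
[[2,9],[7,0],[16,15],[29,13],[32,19],[35,13],[38,15],[42,13],[47,17],[50,0]]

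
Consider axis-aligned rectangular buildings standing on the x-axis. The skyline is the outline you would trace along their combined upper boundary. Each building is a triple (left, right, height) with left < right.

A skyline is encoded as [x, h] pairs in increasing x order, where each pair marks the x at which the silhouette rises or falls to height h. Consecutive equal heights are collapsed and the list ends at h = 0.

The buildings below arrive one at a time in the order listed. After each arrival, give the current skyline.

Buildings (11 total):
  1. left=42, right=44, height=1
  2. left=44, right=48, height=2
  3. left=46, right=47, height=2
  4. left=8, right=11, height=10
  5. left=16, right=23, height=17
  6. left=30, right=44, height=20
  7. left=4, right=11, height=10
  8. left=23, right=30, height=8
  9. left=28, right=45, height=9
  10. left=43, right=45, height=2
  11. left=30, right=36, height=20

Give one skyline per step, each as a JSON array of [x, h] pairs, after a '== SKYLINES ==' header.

== SKYLINES ==
[[42,1],[44,0]]
[[42,1],[44,2],[48,0]]
[[42,1],[44,2],[48,0]]
[[8,10],[11,0],[42,1],[44,2],[48,0]]
[[8,10],[11,0],[16,17],[23,0],[42,1],[44,2],[48,0]]
[[8,10],[11,0],[16,17],[23,0],[30,20],[44,2],[48,0]]
[[4,10],[11,0],[16,17],[23,0],[30,20],[44,2],[48,0]]
[[4,10],[11,0],[16,17],[23,8],[30,20],[44,2],[48,0]]
[[4,10],[11,0],[16,17],[23,8],[28,9],[30,20],[44,9],[45,2],[48,0]]
[[4,10],[11,0],[16,17],[23,8],[28,9],[30,20],[44,9],[45,2],[48,0]]
[[4,10],[11,0],[16,17],[23,8],[28,9],[30,20],[44,9],[45,2],[48,0]]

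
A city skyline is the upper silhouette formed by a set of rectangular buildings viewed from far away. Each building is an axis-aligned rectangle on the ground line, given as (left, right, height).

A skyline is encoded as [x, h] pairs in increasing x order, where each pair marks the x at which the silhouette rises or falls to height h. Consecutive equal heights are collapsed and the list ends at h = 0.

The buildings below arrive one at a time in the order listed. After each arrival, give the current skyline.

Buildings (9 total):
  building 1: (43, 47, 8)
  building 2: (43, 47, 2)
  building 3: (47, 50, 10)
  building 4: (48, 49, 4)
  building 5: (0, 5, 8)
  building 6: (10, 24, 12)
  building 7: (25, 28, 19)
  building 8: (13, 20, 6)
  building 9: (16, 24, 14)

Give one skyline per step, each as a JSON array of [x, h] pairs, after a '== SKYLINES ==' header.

== SKYLINES ==
[[43,8],[47,0]]
[[43,8],[47,0]]
[[43,8],[47,10],[50,0]]
[[43,8],[47,10],[50,0]]
[[0,8],[5,0],[43,8],[47,10],[50,0]]
[[0,8],[5,0],[10,12],[24,0],[43,8],[47,10],[50,0]]
[[0,8],[5,0],[10,12],[24,0],[25,19],[28,0],[43,8],[47,10],[50,0]]
[[0,8],[5,0],[10,12],[24,0],[25,19],[28,0],[43,8],[47,10],[50,0]]
[[0,8],[5,0],[10,12],[16,14],[24,0],[25,19],[28,0],[43,8],[47,10],[50,0]]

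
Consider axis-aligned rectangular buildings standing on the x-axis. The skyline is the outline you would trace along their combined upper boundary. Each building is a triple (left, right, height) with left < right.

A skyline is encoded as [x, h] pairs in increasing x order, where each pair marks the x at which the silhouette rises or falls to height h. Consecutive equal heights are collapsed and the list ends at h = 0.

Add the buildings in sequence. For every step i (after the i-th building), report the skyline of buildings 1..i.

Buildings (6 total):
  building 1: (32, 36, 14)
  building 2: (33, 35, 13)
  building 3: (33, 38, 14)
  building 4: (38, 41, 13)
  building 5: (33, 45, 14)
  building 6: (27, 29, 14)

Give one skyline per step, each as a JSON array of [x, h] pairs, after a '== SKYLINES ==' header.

== SKYLINES ==
[[32,14],[36,0]]
[[32,14],[36,0]]
[[32,14],[38,0]]
[[32,14],[38,13],[41,0]]
[[32,14],[45,0]]
[[27,14],[29,0],[32,14],[45,0]]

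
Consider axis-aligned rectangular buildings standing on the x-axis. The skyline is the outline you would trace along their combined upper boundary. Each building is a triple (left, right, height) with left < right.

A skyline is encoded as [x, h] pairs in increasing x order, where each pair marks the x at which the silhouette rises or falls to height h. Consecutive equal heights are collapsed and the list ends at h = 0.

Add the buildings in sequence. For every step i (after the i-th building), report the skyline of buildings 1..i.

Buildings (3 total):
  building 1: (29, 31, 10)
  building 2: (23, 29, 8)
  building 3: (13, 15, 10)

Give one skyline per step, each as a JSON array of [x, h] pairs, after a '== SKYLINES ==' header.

== SKYLINES ==
[[29,10],[31,0]]
[[23,8],[29,10],[31,0]]
[[13,10],[15,0],[23,8],[29,10],[31,0]]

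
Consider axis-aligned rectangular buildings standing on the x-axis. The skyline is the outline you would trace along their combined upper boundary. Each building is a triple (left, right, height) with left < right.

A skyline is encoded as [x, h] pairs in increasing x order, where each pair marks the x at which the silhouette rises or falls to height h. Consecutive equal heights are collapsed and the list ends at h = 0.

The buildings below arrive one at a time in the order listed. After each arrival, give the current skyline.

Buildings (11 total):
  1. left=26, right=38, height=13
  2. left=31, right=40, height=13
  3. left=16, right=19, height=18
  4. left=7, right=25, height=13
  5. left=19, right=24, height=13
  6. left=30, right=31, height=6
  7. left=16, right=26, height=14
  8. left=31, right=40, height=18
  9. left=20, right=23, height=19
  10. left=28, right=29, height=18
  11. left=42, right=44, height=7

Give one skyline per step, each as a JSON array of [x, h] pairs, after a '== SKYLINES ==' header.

== SKYLINES ==
[[26,13],[38,0]]
[[26,13],[40,0]]
[[16,18],[19,0],[26,13],[40,0]]
[[7,13],[16,18],[19,13],[25,0],[26,13],[40,0]]
[[7,13],[16,18],[19,13],[25,0],[26,13],[40,0]]
[[7,13],[16,18],[19,13],[25,0],[26,13],[40,0]]
[[7,13],[16,18],[19,14],[26,13],[40,0]]
[[7,13],[16,18],[19,14],[26,13],[31,18],[40,0]]
[[7,13],[16,18],[19,14],[20,19],[23,14],[26,13],[31,18],[40,0]]
[[7,13],[16,18],[19,14],[20,19],[23,14],[26,13],[28,18],[29,13],[31,18],[40,0]]
[[7,13],[16,18],[19,14],[20,19],[23,14],[26,13],[28,18],[29,13],[31,18],[40,0],[42,7],[44,0]]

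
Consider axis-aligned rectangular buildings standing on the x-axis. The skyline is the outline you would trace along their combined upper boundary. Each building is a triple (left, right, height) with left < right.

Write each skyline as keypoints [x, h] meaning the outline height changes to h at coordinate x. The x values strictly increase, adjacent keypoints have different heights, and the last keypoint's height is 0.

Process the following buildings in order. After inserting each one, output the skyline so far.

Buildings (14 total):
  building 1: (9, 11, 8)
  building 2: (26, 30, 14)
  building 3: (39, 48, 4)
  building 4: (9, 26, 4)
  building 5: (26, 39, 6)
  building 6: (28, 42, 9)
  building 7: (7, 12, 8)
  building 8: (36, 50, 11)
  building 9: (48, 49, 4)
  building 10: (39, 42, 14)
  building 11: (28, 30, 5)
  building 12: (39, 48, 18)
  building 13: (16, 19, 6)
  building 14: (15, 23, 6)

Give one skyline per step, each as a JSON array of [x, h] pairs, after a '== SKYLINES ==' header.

== SKYLINES ==
[[9,8],[11,0]]
[[9,8],[11,0],[26,14],[30,0]]
[[9,8],[11,0],[26,14],[30,0],[39,4],[48,0]]
[[9,8],[11,4],[26,14],[30,0],[39,4],[48,0]]
[[9,8],[11,4],[26,14],[30,6],[39,4],[48,0]]
[[9,8],[11,4],[26,14],[30,9],[42,4],[48,0]]
[[7,8],[12,4],[26,14],[30,9],[42,4],[48,0]]
[[7,8],[12,4],[26,14],[30,9],[36,11],[50,0]]
[[7,8],[12,4],[26,14],[30,9],[36,11],[50,0]]
[[7,8],[12,4],[26,14],[30,9],[36,11],[39,14],[42,11],[50,0]]
[[7,8],[12,4],[26,14],[30,9],[36,11],[39,14],[42,11],[50,0]]
[[7,8],[12,4],[26,14],[30,9],[36,11],[39,18],[48,11],[50,0]]
[[7,8],[12,4],[16,6],[19,4],[26,14],[30,9],[36,11],[39,18],[48,11],[50,0]]
[[7,8],[12,4],[15,6],[23,4],[26,14],[30,9],[36,11],[39,18],[48,11],[50,0]]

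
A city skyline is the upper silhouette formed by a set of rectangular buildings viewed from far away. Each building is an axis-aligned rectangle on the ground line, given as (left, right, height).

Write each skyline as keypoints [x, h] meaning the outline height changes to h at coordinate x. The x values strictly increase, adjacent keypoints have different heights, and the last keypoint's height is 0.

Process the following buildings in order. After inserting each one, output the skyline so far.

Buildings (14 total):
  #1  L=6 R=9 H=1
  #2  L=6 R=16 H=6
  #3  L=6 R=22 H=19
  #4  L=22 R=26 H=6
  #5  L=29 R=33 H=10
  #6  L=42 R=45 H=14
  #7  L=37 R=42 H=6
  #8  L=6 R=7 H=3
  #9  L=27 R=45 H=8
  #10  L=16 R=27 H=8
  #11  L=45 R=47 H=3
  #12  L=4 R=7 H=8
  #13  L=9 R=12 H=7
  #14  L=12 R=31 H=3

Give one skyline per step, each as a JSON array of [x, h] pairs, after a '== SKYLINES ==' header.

== SKYLINES ==
[[6,1],[9,0]]
[[6,6],[16,0]]
[[6,19],[22,0]]
[[6,19],[22,6],[26,0]]
[[6,19],[22,6],[26,0],[29,10],[33,0]]
[[6,19],[22,6],[26,0],[29,10],[33,0],[42,14],[45,0]]
[[6,19],[22,6],[26,0],[29,10],[33,0],[37,6],[42,14],[45,0]]
[[6,19],[22,6],[26,0],[29,10],[33,0],[37,6],[42,14],[45,0]]
[[6,19],[22,6],[26,0],[27,8],[29,10],[33,8],[42,14],[45,0]]
[[6,19],[22,8],[29,10],[33,8],[42,14],[45,0]]
[[6,19],[22,8],[29,10],[33,8],[42,14],[45,3],[47,0]]
[[4,8],[6,19],[22,8],[29,10],[33,8],[42,14],[45,3],[47,0]]
[[4,8],[6,19],[22,8],[29,10],[33,8],[42,14],[45,3],[47,0]]
[[4,8],[6,19],[22,8],[29,10],[33,8],[42,14],[45,3],[47,0]]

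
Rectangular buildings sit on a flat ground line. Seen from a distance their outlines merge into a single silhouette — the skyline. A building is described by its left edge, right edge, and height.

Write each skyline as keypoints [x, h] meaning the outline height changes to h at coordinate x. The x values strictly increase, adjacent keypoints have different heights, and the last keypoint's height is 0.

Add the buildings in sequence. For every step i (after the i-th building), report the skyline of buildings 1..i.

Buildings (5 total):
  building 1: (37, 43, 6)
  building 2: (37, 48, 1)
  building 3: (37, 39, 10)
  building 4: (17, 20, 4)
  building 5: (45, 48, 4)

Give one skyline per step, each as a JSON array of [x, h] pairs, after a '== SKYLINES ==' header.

== SKYLINES ==
[[37,6],[43,0]]
[[37,6],[43,1],[48,0]]
[[37,10],[39,6],[43,1],[48,0]]
[[17,4],[20,0],[37,10],[39,6],[43,1],[48,0]]
[[17,4],[20,0],[37,10],[39,6],[43,1],[45,4],[48,0]]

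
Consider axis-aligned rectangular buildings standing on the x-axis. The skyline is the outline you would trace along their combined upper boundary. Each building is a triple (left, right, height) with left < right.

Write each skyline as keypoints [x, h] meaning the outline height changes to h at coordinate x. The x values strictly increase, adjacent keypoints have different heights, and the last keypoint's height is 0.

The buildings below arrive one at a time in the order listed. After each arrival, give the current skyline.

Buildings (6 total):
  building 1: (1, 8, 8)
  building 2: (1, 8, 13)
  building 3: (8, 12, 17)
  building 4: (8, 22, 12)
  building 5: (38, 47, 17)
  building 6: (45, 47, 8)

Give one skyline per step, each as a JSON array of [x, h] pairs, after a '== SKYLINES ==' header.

== SKYLINES ==
[[1,8],[8,0]]
[[1,13],[8,0]]
[[1,13],[8,17],[12,0]]
[[1,13],[8,17],[12,12],[22,0]]
[[1,13],[8,17],[12,12],[22,0],[38,17],[47,0]]
[[1,13],[8,17],[12,12],[22,0],[38,17],[47,0]]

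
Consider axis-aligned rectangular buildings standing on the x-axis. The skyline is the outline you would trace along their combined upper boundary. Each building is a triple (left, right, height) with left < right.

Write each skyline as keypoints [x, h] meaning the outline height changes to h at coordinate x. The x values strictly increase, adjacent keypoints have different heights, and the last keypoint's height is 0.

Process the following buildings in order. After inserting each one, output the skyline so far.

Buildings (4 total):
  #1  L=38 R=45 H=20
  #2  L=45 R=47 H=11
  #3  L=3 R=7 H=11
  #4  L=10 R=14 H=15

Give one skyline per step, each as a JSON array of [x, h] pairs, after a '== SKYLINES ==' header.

== SKYLINES ==
[[38,20],[45,0]]
[[38,20],[45,11],[47,0]]
[[3,11],[7,0],[38,20],[45,11],[47,0]]
[[3,11],[7,0],[10,15],[14,0],[38,20],[45,11],[47,0]]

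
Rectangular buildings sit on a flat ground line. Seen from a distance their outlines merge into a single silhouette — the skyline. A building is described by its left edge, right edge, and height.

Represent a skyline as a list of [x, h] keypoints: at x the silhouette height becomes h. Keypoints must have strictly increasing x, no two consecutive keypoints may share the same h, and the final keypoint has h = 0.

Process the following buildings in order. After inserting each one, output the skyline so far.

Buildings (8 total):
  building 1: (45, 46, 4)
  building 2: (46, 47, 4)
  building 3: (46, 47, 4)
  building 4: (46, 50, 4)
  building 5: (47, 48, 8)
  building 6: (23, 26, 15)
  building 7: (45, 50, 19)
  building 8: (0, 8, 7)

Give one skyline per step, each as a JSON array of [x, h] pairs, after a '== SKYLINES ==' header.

== SKYLINES ==
[[45,4],[46,0]]
[[45,4],[47,0]]
[[45,4],[47,0]]
[[45,4],[50,0]]
[[45,4],[47,8],[48,4],[50,0]]
[[23,15],[26,0],[45,4],[47,8],[48,4],[50,0]]
[[23,15],[26,0],[45,19],[50,0]]
[[0,7],[8,0],[23,15],[26,0],[45,19],[50,0]]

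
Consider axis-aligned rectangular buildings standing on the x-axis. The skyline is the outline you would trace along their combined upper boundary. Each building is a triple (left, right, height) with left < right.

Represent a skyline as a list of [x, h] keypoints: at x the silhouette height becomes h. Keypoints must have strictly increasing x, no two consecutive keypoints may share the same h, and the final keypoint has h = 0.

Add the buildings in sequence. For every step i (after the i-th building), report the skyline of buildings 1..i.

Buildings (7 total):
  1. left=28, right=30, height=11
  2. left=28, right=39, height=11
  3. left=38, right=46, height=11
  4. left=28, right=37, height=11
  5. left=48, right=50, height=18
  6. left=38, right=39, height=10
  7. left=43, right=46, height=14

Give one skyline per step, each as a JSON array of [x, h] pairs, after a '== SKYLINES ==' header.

== SKYLINES ==
[[28,11],[30,0]]
[[28,11],[39,0]]
[[28,11],[46,0]]
[[28,11],[46,0]]
[[28,11],[46,0],[48,18],[50,0]]
[[28,11],[46,0],[48,18],[50,0]]
[[28,11],[43,14],[46,0],[48,18],[50,0]]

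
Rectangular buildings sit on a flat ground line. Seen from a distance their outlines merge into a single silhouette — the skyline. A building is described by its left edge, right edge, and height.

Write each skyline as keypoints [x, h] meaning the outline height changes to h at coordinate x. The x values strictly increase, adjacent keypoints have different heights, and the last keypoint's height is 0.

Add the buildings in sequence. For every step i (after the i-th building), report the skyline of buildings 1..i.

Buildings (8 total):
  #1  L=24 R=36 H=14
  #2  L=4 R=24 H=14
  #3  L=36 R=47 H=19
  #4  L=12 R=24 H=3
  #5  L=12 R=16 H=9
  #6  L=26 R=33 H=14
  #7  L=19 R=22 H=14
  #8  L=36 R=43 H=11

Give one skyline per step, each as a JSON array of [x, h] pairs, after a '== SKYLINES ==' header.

== SKYLINES ==
[[24,14],[36,0]]
[[4,14],[36,0]]
[[4,14],[36,19],[47,0]]
[[4,14],[36,19],[47,0]]
[[4,14],[36,19],[47,0]]
[[4,14],[36,19],[47,0]]
[[4,14],[36,19],[47,0]]
[[4,14],[36,19],[47,0]]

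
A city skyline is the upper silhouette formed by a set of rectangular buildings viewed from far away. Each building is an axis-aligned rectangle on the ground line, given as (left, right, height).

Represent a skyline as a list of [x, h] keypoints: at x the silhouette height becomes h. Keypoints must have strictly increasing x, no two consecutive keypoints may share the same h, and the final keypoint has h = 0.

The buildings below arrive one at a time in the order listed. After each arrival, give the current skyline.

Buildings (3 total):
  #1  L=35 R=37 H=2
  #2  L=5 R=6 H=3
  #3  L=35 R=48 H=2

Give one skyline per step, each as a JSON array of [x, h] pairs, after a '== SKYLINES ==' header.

== SKYLINES ==
[[35,2],[37,0]]
[[5,3],[6,0],[35,2],[37,0]]
[[5,3],[6,0],[35,2],[48,0]]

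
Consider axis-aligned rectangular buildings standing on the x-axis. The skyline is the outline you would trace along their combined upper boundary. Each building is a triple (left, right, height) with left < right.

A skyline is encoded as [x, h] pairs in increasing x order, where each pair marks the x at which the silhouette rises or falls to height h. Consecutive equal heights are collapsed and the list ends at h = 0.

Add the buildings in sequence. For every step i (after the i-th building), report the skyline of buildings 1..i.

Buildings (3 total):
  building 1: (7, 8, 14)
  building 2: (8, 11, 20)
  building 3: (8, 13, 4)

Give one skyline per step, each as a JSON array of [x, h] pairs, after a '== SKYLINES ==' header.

== SKYLINES ==
[[7,14],[8,0]]
[[7,14],[8,20],[11,0]]
[[7,14],[8,20],[11,4],[13,0]]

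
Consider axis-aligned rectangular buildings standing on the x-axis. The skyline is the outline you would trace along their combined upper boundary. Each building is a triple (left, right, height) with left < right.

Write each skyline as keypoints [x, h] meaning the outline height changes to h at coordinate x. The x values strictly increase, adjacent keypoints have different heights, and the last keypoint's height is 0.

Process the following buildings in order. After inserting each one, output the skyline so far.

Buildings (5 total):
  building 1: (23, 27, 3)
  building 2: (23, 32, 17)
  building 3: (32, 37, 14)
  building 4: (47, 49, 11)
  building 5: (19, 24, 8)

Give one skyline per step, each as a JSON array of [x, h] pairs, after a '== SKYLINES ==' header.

== SKYLINES ==
[[23,3],[27,0]]
[[23,17],[32,0]]
[[23,17],[32,14],[37,0]]
[[23,17],[32,14],[37,0],[47,11],[49,0]]
[[19,8],[23,17],[32,14],[37,0],[47,11],[49,0]]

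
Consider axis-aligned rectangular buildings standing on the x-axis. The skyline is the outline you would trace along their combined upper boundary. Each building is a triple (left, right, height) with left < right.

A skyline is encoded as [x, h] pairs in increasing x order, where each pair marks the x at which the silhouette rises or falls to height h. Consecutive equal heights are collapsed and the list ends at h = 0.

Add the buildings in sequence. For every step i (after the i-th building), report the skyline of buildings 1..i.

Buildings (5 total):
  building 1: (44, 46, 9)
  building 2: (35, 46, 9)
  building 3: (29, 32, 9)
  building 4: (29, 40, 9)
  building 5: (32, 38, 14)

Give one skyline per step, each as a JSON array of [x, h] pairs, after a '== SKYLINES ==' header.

== SKYLINES ==
[[44,9],[46,0]]
[[35,9],[46,0]]
[[29,9],[32,0],[35,9],[46,0]]
[[29,9],[46,0]]
[[29,9],[32,14],[38,9],[46,0]]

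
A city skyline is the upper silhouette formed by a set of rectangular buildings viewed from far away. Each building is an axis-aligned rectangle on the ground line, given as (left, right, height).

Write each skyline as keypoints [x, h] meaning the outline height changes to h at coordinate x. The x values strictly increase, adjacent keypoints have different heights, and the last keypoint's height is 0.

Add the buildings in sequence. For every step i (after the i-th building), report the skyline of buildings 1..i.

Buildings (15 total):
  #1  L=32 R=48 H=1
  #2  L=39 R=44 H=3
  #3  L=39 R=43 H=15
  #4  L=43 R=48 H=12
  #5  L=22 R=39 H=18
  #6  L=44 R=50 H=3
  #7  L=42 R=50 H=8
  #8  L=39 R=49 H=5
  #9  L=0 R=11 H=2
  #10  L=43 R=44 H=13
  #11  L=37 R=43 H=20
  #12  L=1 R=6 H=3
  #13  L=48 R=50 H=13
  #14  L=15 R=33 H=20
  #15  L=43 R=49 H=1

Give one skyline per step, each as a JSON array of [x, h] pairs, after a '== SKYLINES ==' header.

== SKYLINES ==
[[32,1],[48,0]]
[[32,1],[39,3],[44,1],[48,0]]
[[32,1],[39,15],[43,3],[44,1],[48,0]]
[[32,1],[39,15],[43,12],[48,0]]
[[22,18],[39,15],[43,12],[48,0]]
[[22,18],[39,15],[43,12],[48,3],[50,0]]
[[22,18],[39,15],[43,12],[48,8],[50,0]]
[[22,18],[39,15],[43,12],[48,8],[50,0]]
[[0,2],[11,0],[22,18],[39,15],[43,12],[48,8],[50,0]]
[[0,2],[11,0],[22,18],[39,15],[43,13],[44,12],[48,8],[50,0]]
[[0,2],[11,0],[22,18],[37,20],[43,13],[44,12],[48,8],[50,0]]
[[0,2],[1,3],[6,2],[11,0],[22,18],[37,20],[43,13],[44,12],[48,8],[50,0]]
[[0,2],[1,3],[6,2],[11,0],[22,18],[37,20],[43,13],[44,12],[48,13],[50,0]]
[[0,2],[1,3],[6,2],[11,0],[15,20],[33,18],[37,20],[43,13],[44,12],[48,13],[50,0]]
[[0,2],[1,3],[6,2],[11,0],[15,20],[33,18],[37,20],[43,13],[44,12],[48,13],[50,0]]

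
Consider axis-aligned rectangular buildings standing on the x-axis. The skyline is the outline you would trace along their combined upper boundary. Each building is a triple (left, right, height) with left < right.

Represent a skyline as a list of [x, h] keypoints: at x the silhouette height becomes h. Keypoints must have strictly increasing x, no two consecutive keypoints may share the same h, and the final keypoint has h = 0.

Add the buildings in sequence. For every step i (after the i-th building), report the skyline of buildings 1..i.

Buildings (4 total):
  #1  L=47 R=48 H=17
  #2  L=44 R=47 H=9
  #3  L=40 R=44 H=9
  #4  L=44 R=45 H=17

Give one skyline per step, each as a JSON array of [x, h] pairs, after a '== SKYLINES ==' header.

== SKYLINES ==
[[47,17],[48,0]]
[[44,9],[47,17],[48,0]]
[[40,9],[47,17],[48,0]]
[[40,9],[44,17],[45,9],[47,17],[48,0]]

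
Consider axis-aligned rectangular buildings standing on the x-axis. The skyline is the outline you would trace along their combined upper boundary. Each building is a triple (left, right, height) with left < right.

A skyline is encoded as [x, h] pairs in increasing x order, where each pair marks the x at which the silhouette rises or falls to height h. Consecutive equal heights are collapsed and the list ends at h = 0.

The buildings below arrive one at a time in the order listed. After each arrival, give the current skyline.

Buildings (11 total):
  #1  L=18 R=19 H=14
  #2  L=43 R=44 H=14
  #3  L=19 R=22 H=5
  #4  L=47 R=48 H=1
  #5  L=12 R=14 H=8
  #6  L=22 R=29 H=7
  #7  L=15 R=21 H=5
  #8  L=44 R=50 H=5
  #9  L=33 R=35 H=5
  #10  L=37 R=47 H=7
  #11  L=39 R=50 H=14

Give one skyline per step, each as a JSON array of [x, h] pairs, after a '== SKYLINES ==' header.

== SKYLINES ==
[[18,14],[19,0]]
[[18,14],[19,0],[43,14],[44,0]]
[[18,14],[19,5],[22,0],[43,14],[44,0]]
[[18,14],[19,5],[22,0],[43,14],[44,0],[47,1],[48,0]]
[[12,8],[14,0],[18,14],[19,5],[22,0],[43,14],[44,0],[47,1],[48,0]]
[[12,8],[14,0],[18,14],[19,5],[22,7],[29,0],[43,14],[44,0],[47,1],[48,0]]
[[12,8],[14,0],[15,5],[18,14],[19,5],[22,7],[29,0],[43,14],[44,0],[47,1],[48,0]]
[[12,8],[14,0],[15,5],[18,14],[19,5],[22,7],[29,0],[43,14],[44,5],[50,0]]
[[12,8],[14,0],[15,5],[18,14],[19,5],[22,7],[29,0],[33,5],[35,0],[43,14],[44,5],[50,0]]
[[12,8],[14,0],[15,5],[18,14],[19,5],[22,7],[29,0],[33,5],[35,0],[37,7],[43,14],[44,7],[47,5],[50,0]]
[[12,8],[14,0],[15,5],[18,14],[19,5],[22,7],[29,0],[33,5],[35,0],[37,7],[39,14],[50,0]]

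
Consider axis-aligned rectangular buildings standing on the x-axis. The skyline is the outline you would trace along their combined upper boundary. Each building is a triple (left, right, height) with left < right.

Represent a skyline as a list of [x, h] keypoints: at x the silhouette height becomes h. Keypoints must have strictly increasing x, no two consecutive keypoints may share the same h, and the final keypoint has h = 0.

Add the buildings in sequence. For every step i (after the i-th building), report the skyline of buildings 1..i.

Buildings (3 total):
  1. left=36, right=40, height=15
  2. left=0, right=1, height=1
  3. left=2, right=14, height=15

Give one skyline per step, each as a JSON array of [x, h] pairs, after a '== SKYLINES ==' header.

== SKYLINES ==
[[36,15],[40,0]]
[[0,1],[1,0],[36,15],[40,0]]
[[0,1],[1,0],[2,15],[14,0],[36,15],[40,0]]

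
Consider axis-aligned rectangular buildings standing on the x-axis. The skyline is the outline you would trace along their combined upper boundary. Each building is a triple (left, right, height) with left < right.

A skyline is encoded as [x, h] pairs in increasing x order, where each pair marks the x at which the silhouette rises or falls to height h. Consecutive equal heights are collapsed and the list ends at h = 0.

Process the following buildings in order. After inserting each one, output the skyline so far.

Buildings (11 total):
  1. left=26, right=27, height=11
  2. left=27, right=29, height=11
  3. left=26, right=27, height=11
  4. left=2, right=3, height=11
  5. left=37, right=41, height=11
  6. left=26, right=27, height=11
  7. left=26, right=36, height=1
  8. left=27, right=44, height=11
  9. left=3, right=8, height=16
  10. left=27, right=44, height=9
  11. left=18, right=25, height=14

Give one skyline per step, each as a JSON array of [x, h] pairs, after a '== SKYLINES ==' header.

== SKYLINES ==
[[26,11],[27,0]]
[[26,11],[29,0]]
[[26,11],[29,0]]
[[2,11],[3,0],[26,11],[29,0]]
[[2,11],[3,0],[26,11],[29,0],[37,11],[41,0]]
[[2,11],[3,0],[26,11],[29,0],[37,11],[41,0]]
[[2,11],[3,0],[26,11],[29,1],[36,0],[37,11],[41,0]]
[[2,11],[3,0],[26,11],[44,0]]
[[2,11],[3,16],[8,0],[26,11],[44,0]]
[[2,11],[3,16],[8,0],[26,11],[44,0]]
[[2,11],[3,16],[8,0],[18,14],[25,0],[26,11],[44,0]]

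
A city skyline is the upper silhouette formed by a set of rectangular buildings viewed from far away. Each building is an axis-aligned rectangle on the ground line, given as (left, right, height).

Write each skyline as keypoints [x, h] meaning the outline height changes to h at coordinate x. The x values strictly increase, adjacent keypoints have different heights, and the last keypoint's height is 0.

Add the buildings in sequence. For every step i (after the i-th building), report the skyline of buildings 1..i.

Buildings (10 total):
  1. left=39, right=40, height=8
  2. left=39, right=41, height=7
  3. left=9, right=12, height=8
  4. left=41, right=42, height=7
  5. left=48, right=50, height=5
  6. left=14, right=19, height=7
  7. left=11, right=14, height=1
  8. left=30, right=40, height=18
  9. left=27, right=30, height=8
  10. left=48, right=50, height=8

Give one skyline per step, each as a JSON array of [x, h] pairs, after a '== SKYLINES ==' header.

== SKYLINES ==
[[39,8],[40,0]]
[[39,8],[40,7],[41,0]]
[[9,8],[12,0],[39,8],[40,7],[41,0]]
[[9,8],[12,0],[39,8],[40,7],[42,0]]
[[9,8],[12,0],[39,8],[40,7],[42,0],[48,5],[50,0]]
[[9,8],[12,0],[14,7],[19,0],[39,8],[40,7],[42,0],[48,5],[50,0]]
[[9,8],[12,1],[14,7],[19,0],[39,8],[40,7],[42,0],[48,5],[50,0]]
[[9,8],[12,1],[14,7],[19,0],[30,18],[40,7],[42,0],[48,5],[50,0]]
[[9,8],[12,1],[14,7],[19,0],[27,8],[30,18],[40,7],[42,0],[48,5],[50,0]]
[[9,8],[12,1],[14,7],[19,0],[27,8],[30,18],[40,7],[42,0],[48,8],[50,0]]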